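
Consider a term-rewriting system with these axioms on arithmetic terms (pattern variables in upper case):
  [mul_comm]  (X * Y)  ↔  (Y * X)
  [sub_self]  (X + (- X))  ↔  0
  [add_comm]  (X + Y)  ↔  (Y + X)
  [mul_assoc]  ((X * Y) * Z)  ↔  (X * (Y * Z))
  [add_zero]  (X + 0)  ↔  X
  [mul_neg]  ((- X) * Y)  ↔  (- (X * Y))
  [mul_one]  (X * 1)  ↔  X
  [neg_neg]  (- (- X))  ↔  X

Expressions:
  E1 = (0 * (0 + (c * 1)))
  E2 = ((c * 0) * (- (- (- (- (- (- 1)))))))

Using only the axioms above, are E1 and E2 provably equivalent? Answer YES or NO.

YES

(1) (0 + (c * 1))  =[add_comm →]=  ((c * 1) + 0)    ⊢ (0 * ((c * 1) + 0))
(2) ((c * 1) + 0)  =[add_zero →]=  (c * 1)    ⊢ (0 * (c * 1))
(3) (c * 1)  =[mul_one →]=  c    ⊢ (0 * c)
(4) (0 * c)  =[mul_one ←]=  ((0 * c) * 1)
(5) 1  =[neg_neg ←]=  (- (- 1))    ⊢ ((0 * c) * (- (- 1)))
(6) (0 * c)  =[mul_comm →]=  (c * 0)    ⊢ ((c * 0) * (- (- 1)))
(7) (- 1)  =[neg_neg ←]=  (- (- (- 1)))    ⊢ ((c * 0) * (- (- (- (- 1)))))
(8) (- (- (- (- 1))))  =[neg_neg ←]=  (- (- (- (- (- (- 1))))))    ⊢ E2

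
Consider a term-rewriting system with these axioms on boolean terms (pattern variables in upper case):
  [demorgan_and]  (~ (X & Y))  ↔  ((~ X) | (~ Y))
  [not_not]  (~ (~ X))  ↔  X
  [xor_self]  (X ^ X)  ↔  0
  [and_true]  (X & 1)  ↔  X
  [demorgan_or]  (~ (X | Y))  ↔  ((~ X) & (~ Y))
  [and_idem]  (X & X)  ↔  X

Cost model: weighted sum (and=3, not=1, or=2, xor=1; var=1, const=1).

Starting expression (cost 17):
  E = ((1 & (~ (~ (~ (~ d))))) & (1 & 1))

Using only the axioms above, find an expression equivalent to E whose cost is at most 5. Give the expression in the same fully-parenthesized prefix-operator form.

(1) (~ (~ d))  =[not_not →]=  d    ⊢ ((1 & (~ (~ d))) & (1 & 1))
(2) (1 & 1)  =[and_idem →]=  1    ⊢ ((1 & (~ (~ d))) & 1)
(3) (~ (~ d))  =[not_not →]=  d    ⊢ ((1 & d) & 1)
(4) ((1 & d) & 1)  =[and_true →]=  (1 & d)    ⊢ cost 5, within 5

(1 & d)   [cost 5]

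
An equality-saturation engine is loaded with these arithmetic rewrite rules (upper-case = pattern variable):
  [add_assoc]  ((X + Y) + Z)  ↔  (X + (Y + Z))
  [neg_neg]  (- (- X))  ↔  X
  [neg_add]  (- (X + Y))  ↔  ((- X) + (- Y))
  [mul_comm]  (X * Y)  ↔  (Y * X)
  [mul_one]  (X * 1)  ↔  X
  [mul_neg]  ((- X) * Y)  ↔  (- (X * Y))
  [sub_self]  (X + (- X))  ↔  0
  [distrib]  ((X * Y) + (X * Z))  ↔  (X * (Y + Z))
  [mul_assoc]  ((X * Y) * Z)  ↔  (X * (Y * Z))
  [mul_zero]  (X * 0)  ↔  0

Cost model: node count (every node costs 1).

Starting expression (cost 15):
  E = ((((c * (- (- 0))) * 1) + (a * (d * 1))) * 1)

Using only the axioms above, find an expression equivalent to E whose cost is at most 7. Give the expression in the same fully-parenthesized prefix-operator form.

((c * 0) + (a * d))   [cost 7]

(1) ((((c * (- (- 0))) * 1) + (a * (d * 1))) * 1)  =[mul_one →]=  (((c * (- (- 0))) * 1) + (a * (d * 1)))
(2) (d * 1)  =[mul_one →]=  d    ⊢ (((c * (- (- 0))) * 1) + (a * d))
(3) (- (- 0))  =[neg_neg →]=  0    ⊢ (((c * 0) * 1) + (a * d))
(4) ((c * 0) * 1)  =[mul_one →]=  (c * 0)    ⊢ cost 7, within 7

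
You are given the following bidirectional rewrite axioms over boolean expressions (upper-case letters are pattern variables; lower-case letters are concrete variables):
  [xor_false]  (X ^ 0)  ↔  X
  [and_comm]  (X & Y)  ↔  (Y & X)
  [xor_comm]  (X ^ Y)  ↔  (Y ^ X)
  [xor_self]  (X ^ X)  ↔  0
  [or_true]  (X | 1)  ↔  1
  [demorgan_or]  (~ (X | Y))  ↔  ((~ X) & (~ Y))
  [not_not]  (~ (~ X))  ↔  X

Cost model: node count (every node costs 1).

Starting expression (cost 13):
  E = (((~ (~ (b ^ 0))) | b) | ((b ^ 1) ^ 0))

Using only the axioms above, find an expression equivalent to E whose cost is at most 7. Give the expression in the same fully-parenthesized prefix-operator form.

(1) (~ (~ (b ^ 0)))  =[not_not →]=  (b ^ 0)    ⊢ (((b ^ 0) | b) | ((b ^ 1) ^ 0))
(2) ((b ^ 1) ^ 0)  =[xor_false →]=  (b ^ 1)    ⊢ (((b ^ 0) | b) | (b ^ 1))
(3) (b ^ 0)  =[xor_false →]=  b    ⊢ cost 7, within 7

((b | b) | (b ^ 1))   [cost 7]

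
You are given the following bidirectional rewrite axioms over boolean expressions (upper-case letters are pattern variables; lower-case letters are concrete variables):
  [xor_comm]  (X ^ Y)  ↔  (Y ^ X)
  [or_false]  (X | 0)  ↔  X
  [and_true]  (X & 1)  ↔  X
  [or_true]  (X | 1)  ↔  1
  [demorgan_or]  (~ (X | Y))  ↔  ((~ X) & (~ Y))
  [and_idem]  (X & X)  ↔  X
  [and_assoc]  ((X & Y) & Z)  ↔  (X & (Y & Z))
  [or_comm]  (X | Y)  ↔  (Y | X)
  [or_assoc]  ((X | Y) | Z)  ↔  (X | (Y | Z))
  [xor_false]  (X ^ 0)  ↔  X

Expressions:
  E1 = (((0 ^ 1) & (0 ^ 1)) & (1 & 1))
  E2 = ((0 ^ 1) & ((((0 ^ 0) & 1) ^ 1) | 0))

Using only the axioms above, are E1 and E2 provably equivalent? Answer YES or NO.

step 1: and_idem (→) rewrites (1 & 1) into 1, now (((0 ^ 1) & (0 ^ 1)) & 1)
step 2: and_idem (→) rewrites ((0 ^ 1) & (0 ^ 1)) into (0 ^ 1), now ((0 ^ 1) & 1)
step 3: and_true (→) rewrites ((0 ^ 1) & 1) into (0 ^ 1)
step 4: and_idem (←) rewrites (0 ^ 1) into ((0 ^ 1) & (0 ^ 1))
step 5: and_true (←) rewrites 0 into (0 & 1), now ((0 ^ 1) & ((0 & 1) ^ 1))
step 6: xor_false (←) rewrites 0 into (0 ^ 0), now ((0 ^ 1) & (((0 ^ 0) & 1) ^ 1))
step 7: or_false (←) rewrites (((0 ^ 0) & 1) ^ 1) into ((((0 ^ 0) & 1) ^ 1) | 0), which is E2

YES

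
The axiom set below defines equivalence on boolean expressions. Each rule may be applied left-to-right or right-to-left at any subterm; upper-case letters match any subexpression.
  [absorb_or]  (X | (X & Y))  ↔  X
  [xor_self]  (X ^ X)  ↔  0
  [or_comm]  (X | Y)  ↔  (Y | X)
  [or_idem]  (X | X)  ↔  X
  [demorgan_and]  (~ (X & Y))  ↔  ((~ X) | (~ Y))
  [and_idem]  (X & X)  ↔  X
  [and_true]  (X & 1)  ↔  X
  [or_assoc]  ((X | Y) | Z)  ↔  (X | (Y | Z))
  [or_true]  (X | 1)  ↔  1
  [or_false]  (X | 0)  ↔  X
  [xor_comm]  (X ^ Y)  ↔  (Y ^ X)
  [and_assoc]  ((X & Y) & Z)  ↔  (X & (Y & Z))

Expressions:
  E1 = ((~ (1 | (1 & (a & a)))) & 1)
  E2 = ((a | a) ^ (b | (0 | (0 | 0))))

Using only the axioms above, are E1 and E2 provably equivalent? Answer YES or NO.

NO

The axioms are sound identities: if E1 ↔* E2 then E1 and E2 evaluate identically under any assignment.
Under a=0, b=1: E1 evaluates to 0, E2 to 1. Distinct ⇒ no rewrite sequence connects them.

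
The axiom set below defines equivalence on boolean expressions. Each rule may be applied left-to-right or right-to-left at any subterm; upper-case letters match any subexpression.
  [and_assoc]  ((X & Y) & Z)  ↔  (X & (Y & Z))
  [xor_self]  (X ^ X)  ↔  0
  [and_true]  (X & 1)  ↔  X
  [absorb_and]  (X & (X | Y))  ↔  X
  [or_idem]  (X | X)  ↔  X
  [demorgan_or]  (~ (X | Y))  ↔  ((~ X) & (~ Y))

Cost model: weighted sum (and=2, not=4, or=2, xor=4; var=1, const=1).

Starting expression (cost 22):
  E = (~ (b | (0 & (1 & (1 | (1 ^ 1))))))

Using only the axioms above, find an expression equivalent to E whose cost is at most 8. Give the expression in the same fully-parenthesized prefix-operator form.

(~ (b | 0))   [cost 8]

step 1: xor_self (→) rewrites (1 ^ 1) into 0, now (~ (b | (0 & (1 & (1 | 0)))))
step 2: absorb_and (→) rewrites (1 & (1 | 0)) into 1, now (~ (b | (0 & 1)))
step 3: and_true (→) rewrites (0 & 1) into 0, reaching cost 8 (bound 8)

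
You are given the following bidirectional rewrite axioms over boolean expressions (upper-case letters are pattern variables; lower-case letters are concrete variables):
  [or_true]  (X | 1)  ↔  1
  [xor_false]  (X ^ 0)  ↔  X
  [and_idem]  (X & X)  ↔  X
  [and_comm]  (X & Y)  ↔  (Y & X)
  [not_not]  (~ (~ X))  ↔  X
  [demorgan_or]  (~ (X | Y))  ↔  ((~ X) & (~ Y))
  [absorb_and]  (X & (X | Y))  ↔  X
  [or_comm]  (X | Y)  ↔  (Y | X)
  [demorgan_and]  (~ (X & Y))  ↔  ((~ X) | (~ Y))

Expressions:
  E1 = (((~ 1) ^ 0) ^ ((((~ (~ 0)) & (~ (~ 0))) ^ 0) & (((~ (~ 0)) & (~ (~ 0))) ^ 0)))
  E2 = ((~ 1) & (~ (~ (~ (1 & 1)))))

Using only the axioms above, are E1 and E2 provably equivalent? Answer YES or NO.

1. [and_idem →] ((((~ (~ 0)) & (~ (~ 0))) ^ 0) & (((~ (~ 0)) & (~ (~ 0))) ^ 0))  →  (((~ (~ 0)) & (~ (~ 0))) ^ 0);  E1 = (((~ 1) ^ 0) ^ (((~ (~ 0)) & (~ (~ 0))) ^ 0))
2. [and_idem →] ((~ (~ 0)) & (~ (~ 0)))  →  (~ (~ 0));  E1 = (((~ 1) ^ 0) ^ ((~ (~ 0)) ^ 0))
3. [not_not →] (~ (~ 0))  →  0;  E1 = (((~ 1) ^ 0) ^ (0 ^ 0))
4. [xor_false →] ((~ 1) ^ 0)  →  (~ 1);  E1 = ((~ 1) ^ (0 ^ 0))
5. [xor_false →] (0 ^ 0)  →  0;  E1 = ((~ 1) ^ 0)
6. [xor_false →] ((~ 1) ^ 0)  →  (~ 1)
7. [and_idem ←] (~ 1)  →  ((~ 1) & (~ 1))
8. [not_not ←] (~ 1)  →  (~ (~ (~ 1)));  E1 = ((~ 1) & (~ (~ (~ 1))))
9. [and_idem ←] 1  →  (1 & 1);  this is E2

YES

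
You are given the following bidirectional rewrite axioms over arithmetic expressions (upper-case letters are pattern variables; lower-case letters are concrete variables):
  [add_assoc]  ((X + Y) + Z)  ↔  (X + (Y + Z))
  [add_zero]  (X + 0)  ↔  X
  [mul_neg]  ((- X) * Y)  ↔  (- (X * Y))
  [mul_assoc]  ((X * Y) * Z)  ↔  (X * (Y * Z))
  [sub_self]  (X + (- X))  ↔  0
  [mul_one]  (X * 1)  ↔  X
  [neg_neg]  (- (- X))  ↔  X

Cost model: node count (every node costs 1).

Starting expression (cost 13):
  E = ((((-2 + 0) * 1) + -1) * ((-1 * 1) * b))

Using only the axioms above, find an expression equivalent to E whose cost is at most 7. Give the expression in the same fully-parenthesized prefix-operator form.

((-2 + -1) * (-1 * b))   [cost 7]

1. [mul_one →] (-1 * 1)  →  -1;  E = ((((-2 + 0) * 1) + -1) * (-1 * b))
2. [mul_one →] ((-2 + 0) * 1)  →  (-2 + 0);  E = (((-2 + 0) + -1) * (-1 * b))
3. [add_zero →] (-2 + 0)  →  -2;  cost 7 ≤ 7, done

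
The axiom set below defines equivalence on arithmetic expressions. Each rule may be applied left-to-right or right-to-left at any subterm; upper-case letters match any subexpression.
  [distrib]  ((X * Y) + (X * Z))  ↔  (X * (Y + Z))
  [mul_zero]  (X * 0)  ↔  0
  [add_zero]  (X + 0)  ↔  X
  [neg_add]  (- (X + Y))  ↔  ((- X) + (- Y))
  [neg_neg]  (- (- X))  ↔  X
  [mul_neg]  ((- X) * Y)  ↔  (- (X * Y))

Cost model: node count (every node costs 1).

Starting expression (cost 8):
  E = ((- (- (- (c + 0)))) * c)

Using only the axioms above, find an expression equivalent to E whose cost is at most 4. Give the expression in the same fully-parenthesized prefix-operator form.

((- c) * c)   [cost 4]

1. [neg_neg →] (- (- (c + 0)))  →  (c + 0);  E = ((- (c + 0)) * c)
2. [add_zero →] (c + 0)  →  c;  cost 4 ≤ 4, done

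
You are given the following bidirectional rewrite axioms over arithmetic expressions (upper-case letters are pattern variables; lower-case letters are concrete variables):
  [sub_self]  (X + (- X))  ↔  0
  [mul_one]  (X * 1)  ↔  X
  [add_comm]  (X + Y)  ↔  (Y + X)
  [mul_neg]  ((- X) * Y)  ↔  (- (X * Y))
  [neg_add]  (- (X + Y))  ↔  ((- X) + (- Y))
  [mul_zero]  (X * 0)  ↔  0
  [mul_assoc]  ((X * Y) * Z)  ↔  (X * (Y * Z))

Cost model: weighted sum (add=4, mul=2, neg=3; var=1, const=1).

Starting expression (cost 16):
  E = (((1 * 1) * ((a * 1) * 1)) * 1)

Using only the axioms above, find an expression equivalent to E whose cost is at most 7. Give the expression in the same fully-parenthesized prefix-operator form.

step 1: mul_one (→) rewrites ((a * 1) * 1) into (a * 1), now (((1 * 1) * (a * 1)) * 1)
step 2: mul_one (→) rewrites (((1 * 1) * (a * 1)) * 1) into ((1 * 1) * (a * 1))
step 3: mul_one (→) rewrites (a * 1) into a, reaching cost 7 (bound 7)

((1 * 1) * a)   [cost 7]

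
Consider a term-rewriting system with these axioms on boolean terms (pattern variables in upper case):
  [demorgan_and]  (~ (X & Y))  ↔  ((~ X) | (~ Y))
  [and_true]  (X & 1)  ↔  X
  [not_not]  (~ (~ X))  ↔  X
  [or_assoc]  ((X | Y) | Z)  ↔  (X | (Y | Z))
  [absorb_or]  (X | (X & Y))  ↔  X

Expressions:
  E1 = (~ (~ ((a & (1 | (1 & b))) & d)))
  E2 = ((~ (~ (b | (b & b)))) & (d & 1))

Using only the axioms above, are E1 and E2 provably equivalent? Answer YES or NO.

NO

Every axiom is a valid identity, so a rewrite proof would force E1 and E2 to agree under every assignment.
At a=0, b=1, d=1: E1 = 0 but E2 = 1; they differ, so no derivation exists.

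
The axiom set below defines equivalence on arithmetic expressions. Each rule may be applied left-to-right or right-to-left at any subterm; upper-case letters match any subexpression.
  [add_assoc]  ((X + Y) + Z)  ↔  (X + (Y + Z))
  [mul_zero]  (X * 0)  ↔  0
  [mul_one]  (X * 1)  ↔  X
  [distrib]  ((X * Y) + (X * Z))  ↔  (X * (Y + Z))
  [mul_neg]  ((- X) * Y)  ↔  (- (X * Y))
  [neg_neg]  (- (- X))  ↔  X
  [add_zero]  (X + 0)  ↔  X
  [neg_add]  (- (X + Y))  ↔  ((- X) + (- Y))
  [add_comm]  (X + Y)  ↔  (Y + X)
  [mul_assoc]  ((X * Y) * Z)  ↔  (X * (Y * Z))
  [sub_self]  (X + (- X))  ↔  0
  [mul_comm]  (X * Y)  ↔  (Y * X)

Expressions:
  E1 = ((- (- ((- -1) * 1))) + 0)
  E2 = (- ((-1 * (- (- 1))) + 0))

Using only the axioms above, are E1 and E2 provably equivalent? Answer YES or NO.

(1) ((- -1) * 1)  =[mul_one →]=  (- -1)    ⊢ ((- (- (- -1))) + 0)
(2) ((- (- (- -1))) + 0)  =[add_zero →]=  (- (- (- -1)))
(3) (- (- -1))  =[neg_neg →]=  -1    ⊢ (- -1)
(4) -1  =[mul_one ←]=  (-1 * 1)    ⊢ (- (-1 * 1))
(5) 1  =[neg_neg ←]=  (- (- 1))    ⊢ (- (-1 * (- (- 1))))
(6) (-1 * (- (- 1)))  =[add_zero ←]=  ((-1 * (- (- 1))) + 0)    ⊢ E2

YES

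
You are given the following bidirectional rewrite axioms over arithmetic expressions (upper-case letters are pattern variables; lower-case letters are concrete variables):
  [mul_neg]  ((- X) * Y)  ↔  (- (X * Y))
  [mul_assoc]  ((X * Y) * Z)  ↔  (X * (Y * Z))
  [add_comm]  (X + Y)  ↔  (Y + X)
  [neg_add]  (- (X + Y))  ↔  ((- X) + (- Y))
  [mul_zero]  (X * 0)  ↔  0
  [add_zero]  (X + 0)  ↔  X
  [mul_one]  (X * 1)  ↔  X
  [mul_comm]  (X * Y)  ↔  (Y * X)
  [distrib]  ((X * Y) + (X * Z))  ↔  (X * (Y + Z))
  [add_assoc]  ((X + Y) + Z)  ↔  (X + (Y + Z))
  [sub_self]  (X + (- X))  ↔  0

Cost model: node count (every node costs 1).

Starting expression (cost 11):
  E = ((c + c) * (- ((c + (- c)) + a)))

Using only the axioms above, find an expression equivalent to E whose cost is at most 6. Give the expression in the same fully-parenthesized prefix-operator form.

step 1: sub_self (→) rewrites (c + (- c)) into 0, now ((c + c) * (- (0 + a)))
step 2: add_comm (→) rewrites (0 + a) into (a + 0), now ((c + c) * (- (a + 0)))
step 3: add_zero (→) rewrites (a + 0) into a, reaching cost 6 (bound 6)

((c + c) * (- a))   [cost 6]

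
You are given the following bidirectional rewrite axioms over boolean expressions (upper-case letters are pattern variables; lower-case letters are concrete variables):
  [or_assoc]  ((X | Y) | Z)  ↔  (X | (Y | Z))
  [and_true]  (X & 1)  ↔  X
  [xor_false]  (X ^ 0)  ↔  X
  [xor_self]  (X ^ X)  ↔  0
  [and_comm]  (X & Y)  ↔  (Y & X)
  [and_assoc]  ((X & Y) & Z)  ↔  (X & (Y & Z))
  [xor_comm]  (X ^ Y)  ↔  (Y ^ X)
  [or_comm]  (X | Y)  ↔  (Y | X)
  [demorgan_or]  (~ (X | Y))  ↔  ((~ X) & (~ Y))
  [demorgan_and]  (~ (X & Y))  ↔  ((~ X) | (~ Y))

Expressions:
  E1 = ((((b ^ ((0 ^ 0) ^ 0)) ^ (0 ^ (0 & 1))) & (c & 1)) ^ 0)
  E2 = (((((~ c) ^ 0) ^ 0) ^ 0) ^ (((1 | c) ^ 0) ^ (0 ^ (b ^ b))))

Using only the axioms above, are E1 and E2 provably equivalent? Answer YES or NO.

All listed rules preserve value, hence provable equivalence implies equal values everywhere; look for a separating assignment.
b=0, c=1 gives E1 ↦ 0, E2 ↦ 1; values differ ⇒ not provably equivalent.

NO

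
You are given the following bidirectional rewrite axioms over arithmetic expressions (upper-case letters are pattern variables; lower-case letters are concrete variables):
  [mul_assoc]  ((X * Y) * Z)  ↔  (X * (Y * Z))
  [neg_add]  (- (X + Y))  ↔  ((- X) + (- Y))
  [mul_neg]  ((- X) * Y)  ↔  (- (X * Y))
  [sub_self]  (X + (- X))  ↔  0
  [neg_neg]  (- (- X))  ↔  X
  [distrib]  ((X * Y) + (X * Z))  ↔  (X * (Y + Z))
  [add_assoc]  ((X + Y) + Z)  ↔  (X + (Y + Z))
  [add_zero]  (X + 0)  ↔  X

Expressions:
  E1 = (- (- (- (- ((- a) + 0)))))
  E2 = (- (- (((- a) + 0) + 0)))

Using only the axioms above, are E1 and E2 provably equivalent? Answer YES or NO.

YES

(1) ((- a) + 0)  =[add_zero →]=  (- a)    ⊢ (- (- (- (- (- a)))))
(2) (- (- a))  =[neg_neg →]=  a    ⊢ (- (- (- a)))
(3) (- (- (- a)))  =[neg_neg →]=  (- a)
(4) (- a)  =[add_zero ←]=  ((- a) + 0)
(5) ((- a) + 0)  =[neg_neg ←]=  (- (- ((- a) + 0)))
(6) ((- a) + 0)  =[add_zero ←]=  (((- a) + 0) + 0)    ⊢ E2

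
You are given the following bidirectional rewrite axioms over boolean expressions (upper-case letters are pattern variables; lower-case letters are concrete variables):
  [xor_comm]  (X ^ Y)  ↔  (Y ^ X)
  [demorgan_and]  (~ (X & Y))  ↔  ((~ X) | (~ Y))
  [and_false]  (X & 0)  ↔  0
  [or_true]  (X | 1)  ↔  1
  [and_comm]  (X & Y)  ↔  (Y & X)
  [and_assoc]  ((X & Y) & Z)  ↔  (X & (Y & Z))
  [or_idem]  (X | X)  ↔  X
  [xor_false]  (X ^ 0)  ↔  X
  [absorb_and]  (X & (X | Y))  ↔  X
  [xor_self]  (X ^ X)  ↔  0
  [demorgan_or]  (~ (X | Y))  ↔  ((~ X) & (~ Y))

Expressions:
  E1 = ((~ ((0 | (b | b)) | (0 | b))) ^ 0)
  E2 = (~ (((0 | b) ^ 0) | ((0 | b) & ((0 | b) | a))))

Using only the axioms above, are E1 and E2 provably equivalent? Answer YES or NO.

YES

1. [or_idem →] (b | b)  →  b;  E1 = ((~ ((0 | b) | (0 | b))) ^ 0)
2. [or_idem →] ((0 | b) | (0 | b))  →  (0 | b);  E1 = ((~ (0 | b)) ^ 0)
3. [xor_false →] ((~ (0 | b)) ^ 0)  →  (~ (0 | b))
4. [or_idem ←] (0 | b)  →  ((0 | b) | (0 | b));  E1 = (~ ((0 | b) | (0 | b)))
5. [absorb_and ←] (0 | b)  →  ((0 | b) & ((0 | b) | a));  E1 = (~ ((0 | b) | ((0 | b) & ((0 | b) | a))))
6. [xor_false ←] (0 | b)  →  ((0 | b) ^ 0);  this is E2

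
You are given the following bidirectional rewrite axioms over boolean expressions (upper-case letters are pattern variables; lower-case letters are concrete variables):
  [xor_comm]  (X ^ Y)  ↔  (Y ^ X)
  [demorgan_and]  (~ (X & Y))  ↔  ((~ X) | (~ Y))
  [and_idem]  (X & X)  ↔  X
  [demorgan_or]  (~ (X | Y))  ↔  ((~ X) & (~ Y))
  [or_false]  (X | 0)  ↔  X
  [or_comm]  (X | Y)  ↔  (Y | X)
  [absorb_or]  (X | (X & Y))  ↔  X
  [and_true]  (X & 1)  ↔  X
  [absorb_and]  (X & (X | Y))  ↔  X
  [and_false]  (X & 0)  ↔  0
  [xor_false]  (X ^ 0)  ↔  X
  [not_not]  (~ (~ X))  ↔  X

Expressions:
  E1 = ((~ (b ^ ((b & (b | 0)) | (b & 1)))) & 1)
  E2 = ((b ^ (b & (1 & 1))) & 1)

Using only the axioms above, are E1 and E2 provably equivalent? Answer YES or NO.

NO

Every axiom is a valid identity, so a rewrite proof would force E1 and E2 to agree under every assignment.
At b=0: E1 = 1 but E2 = 0; they differ, so no derivation exists.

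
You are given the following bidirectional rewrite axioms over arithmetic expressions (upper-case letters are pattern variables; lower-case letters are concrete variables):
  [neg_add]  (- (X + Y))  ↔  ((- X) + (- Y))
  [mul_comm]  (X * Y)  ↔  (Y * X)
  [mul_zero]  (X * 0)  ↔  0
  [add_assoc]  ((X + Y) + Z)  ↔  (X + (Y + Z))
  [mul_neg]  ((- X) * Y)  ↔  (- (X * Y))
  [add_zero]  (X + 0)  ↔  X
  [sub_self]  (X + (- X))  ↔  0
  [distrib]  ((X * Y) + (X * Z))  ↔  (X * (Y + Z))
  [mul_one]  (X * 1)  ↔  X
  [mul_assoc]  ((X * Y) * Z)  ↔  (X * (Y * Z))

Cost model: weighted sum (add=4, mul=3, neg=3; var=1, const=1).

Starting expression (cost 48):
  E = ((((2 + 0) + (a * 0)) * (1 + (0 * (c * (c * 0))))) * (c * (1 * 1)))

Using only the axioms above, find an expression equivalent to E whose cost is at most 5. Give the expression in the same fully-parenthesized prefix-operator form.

(1) (c * 0)  =[mul_zero →]=  0    ⊢ ((((2 + 0) + (a * 0)) * (1 + (0 * (c * 0)))) * (c * (1 * 1)))
(2) (c * 0)  =[mul_zero →]=  0    ⊢ ((((2 + 0) + (a * 0)) * (1 + (0 * 0))) * (c * (1 * 1)))
(3) (0 * 0)  =[mul_zero →]=  0    ⊢ ((((2 + 0) + (a * 0)) * (1 + 0)) * (c * (1 * 1)))
(4) (1 * 1)  =[mul_one →]=  1    ⊢ ((((2 + 0) + (a * 0)) * (1 + 0)) * (c * 1))
(5) (c * 1)  =[mul_one →]=  c    ⊢ ((((2 + 0) + (a * 0)) * (1 + 0)) * c)
(6) (a * 0)  =[mul_zero →]=  0    ⊢ ((((2 + 0) + 0) * (1 + 0)) * c)
(7) (2 + 0)  =[add_zero →]=  2    ⊢ (((2 + 0) * (1 + 0)) * c)
(8) (1 + 0)  =[add_zero →]=  1    ⊢ (((2 + 0) * 1) * c)
(9) (2 + 0)  =[add_zero →]=  2    ⊢ ((2 * 1) * c)
(10) (2 * 1)  =[mul_one →]=  2    ⊢ cost 5, within 5

(2 * c)   [cost 5]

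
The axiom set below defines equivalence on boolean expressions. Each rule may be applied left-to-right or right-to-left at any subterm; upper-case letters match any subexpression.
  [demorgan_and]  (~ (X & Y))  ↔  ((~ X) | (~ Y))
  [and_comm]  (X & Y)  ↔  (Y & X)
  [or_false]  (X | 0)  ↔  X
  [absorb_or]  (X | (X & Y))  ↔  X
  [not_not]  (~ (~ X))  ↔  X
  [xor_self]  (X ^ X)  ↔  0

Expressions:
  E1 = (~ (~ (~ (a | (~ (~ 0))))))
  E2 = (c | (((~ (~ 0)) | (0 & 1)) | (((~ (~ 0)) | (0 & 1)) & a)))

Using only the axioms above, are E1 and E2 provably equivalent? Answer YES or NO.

NO

Every axiom is a valid identity, so a rewrite proof would force E1 and E2 to agree under every assignment.
At a=0, c=0: E1 = 1 but E2 = 0; they differ, so no derivation exists.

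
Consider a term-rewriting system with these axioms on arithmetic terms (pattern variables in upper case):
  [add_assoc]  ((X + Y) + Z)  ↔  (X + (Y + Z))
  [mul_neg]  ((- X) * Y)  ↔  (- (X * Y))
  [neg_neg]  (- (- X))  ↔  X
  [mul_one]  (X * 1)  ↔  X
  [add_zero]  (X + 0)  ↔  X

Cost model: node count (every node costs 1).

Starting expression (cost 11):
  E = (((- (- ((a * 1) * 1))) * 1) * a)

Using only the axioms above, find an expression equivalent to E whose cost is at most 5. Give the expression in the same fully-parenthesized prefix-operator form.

step 1: mul_one (→) rewrites (a * 1) into a, now (((- (- (a * 1))) * 1) * a)
step 2: mul_one (→) rewrites ((- (- (a * 1))) * 1) into (- (- (a * 1))), now ((- (- (a * 1))) * a)
step 3: neg_neg (→) rewrites (- (- (a * 1))) into (a * 1), reaching cost 5 (bound 5)

((a * 1) * a)   [cost 5]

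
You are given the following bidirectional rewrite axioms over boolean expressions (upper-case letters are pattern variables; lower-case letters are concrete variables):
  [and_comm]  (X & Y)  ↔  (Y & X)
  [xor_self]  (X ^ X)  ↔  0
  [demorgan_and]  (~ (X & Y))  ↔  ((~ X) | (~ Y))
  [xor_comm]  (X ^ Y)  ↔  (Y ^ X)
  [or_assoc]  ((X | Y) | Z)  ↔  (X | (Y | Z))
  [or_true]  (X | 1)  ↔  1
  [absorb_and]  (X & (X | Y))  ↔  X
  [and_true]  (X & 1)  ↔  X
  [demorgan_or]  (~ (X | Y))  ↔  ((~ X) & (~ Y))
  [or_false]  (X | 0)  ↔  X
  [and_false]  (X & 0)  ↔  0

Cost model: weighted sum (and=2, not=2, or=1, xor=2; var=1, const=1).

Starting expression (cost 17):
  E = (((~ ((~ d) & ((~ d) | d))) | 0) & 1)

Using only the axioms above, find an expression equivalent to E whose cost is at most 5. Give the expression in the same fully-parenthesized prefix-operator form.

(1) ((~ ((~ d) & ((~ d) | d))) | 0)  =[or_false →]=  (~ ((~ d) & ((~ d) | d)))    ⊢ ((~ ((~ d) & ((~ d) | d))) & 1)
(2) ((~ d) & ((~ d) | d))  =[absorb_and →]=  (~ d)    ⊢ ((~ (~ d)) & 1)
(3) ((~ (~ d)) & 1)  =[and_true →]=  (~ (~ d))    ⊢ cost 5, within 5

(~ (~ d))   [cost 5]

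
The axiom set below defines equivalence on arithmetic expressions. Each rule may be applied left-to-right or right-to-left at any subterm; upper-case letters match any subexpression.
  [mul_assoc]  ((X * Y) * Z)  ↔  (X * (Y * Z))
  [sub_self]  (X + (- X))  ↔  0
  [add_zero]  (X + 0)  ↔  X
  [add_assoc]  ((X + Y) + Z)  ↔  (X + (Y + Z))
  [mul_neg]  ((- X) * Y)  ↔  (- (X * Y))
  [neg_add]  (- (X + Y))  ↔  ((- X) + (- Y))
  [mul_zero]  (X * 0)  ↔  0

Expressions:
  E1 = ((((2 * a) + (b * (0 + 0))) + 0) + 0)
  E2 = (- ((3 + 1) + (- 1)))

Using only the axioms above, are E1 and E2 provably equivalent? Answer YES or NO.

All listed rules preserve value, hence provable equivalence implies equal values everywhere; look for a separating assignment.
a=0, b=0 gives E1 ↦ 0, E2 ↦ -3; values differ ⇒ not provably equivalent.

NO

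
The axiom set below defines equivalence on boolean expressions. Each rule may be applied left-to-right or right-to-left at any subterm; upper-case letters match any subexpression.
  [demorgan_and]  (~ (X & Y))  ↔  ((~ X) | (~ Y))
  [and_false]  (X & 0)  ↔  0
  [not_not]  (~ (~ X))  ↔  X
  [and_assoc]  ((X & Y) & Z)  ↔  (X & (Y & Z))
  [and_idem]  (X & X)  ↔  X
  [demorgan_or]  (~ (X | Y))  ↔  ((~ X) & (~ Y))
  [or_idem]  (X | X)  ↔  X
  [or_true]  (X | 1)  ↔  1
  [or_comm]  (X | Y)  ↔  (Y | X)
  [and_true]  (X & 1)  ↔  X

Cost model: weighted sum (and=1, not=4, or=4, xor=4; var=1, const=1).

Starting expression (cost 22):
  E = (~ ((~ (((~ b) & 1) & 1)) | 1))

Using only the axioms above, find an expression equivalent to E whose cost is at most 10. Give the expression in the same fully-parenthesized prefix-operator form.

(~ (b | 1))   [cost 10]

step 1: and_true (→) rewrites ((~ b) & 1) into (~ b), now (~ ((~ ((~ b) & 1)) | 1))
step 2: and_true (→) rewrites ((~ b) & 1) into (~ b), now (~ ((~ (~ b)) | 1))
step 3: not_not (→) rewrites (~ (~ b)) into b, reaching cost 10 (bound 10)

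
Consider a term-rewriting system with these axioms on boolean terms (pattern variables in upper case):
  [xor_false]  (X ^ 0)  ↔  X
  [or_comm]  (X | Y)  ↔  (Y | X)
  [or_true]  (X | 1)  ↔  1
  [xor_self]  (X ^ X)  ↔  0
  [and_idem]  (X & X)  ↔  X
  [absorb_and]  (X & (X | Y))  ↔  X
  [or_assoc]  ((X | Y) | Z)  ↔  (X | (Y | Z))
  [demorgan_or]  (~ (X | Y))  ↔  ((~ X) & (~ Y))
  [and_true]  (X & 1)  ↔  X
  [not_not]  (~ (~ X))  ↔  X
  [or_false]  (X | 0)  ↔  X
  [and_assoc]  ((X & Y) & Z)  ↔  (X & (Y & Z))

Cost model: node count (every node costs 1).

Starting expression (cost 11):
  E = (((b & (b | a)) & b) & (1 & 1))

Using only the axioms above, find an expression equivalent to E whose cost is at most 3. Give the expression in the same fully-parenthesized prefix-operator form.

(b & b)   [cost 3]

(1) (b & (b | a))  =[absorb_and →]=  b    ⊢ ((b & b) & (1 & 1))
(2) (1 & 1)  =[and_idem →]=  1    ⊢ ((b & b) & 1)
(3) ((b & b) & 1)  =[and_true →]=  (b & b)    ⊢ cost 3, within 3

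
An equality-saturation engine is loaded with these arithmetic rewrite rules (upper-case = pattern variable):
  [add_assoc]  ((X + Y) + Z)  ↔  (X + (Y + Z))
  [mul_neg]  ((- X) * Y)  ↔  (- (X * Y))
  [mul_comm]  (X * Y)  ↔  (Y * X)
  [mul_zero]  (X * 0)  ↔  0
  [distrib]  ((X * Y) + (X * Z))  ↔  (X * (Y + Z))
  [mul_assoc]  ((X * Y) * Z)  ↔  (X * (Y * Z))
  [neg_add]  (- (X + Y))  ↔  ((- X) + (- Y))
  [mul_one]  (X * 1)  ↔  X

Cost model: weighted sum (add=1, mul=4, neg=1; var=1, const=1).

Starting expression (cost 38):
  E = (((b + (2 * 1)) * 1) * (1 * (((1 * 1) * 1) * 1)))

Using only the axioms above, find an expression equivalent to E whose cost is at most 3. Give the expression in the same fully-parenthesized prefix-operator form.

step 1: mul_one (→) rewrites ((1 * 1) * 1) into (1 * 1), now (((b + (2 * 1)) * 1) * (1 * ((1 * 1) * 1)))
step 2: mul_one (→) rewrites (1 * 1) into 1, now (((b + (2 * 1)) * 1) * (1 * (1 * 1)))
step 3: mul_one (→) rewrites (1 * 1) into 1, now (((b + (2 * 1)) * 1) * (1 * 1))
step 4: mul_assoc (→) rewrites (((b + (2 * 1)) * 1) * (1 * 1)) into ((b + (2 * 1)) * (1 * (1 * 1)))
step 5: mul_one (→) rewrites (1 * 1) into 1, now ((b + (2 * 1)) * (1 * 1))
step 6: mul_one (→) rewrites (1 * 1) into 1, now ((b + (2 * 1)) * 1)
step 7: mul_one (→) rewrites (2 * 1) into 2, now ((b + 2) * 1)
step 8: mul_one (→) rewrites ((b + 2) * 1) into (b + 2), reaching cost 3 (bound 3)

(b + 2)   [cost 3]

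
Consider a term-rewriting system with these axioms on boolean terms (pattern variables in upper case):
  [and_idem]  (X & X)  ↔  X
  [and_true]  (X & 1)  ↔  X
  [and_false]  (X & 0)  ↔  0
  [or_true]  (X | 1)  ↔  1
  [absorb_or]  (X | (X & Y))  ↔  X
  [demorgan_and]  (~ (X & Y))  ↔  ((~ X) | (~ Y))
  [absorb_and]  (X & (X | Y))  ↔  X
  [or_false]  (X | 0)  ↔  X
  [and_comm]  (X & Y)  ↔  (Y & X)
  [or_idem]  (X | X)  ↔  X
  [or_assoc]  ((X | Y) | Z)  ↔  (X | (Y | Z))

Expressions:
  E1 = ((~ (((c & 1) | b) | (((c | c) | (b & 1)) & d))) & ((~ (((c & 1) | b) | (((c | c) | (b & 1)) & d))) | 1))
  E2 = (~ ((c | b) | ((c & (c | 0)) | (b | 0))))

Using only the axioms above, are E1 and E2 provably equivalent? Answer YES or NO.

1. [absorb_and →] ((~ (((c & 1) | b) | (((c | c) | (b & 1)) & d))) & ((~ (((c & 1) | b) | (((c | c) | (b & 1)) & d))) | 1))  →  (~ (((c & 1) | b) | (((c | c) | (b & 1)) & d)))
2. [and_true →] (c & 1)  →  c;  E1 = (~ ((c | b) | (((c | c) | (b & 1)) & d)))
3. [or_idem →] (c | c)  →  c;  E1 = (~ ((c | b) | ((c | (b & 1)) & d)))
4. [and_true →] (b & 1)  →  b;  E1 = (~ ((c | b) | ((c | b) & d)))
5. [absorb_or →] ((c | b) | ((c | b) & d))  →  (c | b);  E1 = (~ (c | b))
6. [or_idem ←] (c | b)  →  ((c | b) | (c | b));  E1 = (~ ((c | b) | (c | b)))
7. [absorb_and ←] c  →  (c & (c | 0));  E1 = (~ ((c | b) | ((c & (c | 0)) | b)))
8. [or_false ←] b  →  (b | 0);  this is E2

YES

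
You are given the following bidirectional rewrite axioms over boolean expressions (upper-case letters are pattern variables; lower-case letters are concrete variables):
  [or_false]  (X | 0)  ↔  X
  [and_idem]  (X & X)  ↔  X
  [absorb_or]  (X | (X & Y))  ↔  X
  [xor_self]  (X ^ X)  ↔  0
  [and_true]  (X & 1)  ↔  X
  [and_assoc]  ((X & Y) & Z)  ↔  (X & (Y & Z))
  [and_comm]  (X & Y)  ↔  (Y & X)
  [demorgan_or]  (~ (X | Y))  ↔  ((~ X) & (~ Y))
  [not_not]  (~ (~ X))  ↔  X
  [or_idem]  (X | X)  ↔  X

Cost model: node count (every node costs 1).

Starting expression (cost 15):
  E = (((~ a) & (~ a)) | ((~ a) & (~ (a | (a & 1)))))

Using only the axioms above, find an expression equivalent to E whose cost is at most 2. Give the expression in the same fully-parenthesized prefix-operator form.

(~ a)   [cost 2]

(1) (a | (a & 1))  =[absorb_or →]=  a    ⊢ (((~ a) & (~ a)) | ((~ a) & (~ a)))
(2) (((~ a) & (~ a)) | ((~ a) & (~ a)))  =[or_idem →]=  ((~ a) & (~ a))
(3) ((~ a) & (~ a))  =[and_idem →]=  (~ a)    ⊢ cost 2, within 2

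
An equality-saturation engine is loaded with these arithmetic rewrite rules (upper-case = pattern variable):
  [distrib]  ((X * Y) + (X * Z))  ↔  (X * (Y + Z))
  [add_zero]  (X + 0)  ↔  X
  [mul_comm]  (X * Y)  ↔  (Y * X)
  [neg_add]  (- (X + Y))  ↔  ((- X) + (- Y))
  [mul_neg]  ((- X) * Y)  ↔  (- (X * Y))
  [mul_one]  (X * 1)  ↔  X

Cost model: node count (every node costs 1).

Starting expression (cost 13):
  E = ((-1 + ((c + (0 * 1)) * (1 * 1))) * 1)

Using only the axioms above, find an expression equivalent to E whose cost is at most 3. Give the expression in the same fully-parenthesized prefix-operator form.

(-1 + c)   [cost 3]

1. [mul_one →] ((-1 + ((c + (0 * 1)) * (1 * 1))) * 1)  →  (-1 + ((c + (0 * 1)) * (1 * 1)))
2. [mul_one →] (1 * 1)  →  1;  E = (-1 + ((c + (0 * 1)) * 1))
3. [mul_one →] (0 * 1)  →  0;  E = (-1 + ((c + 0) * 1))
4. [mul_one →] ((c + 0) * 1)  →  (c + 0);  E = (-1 + (c + 0))
5. [add_zero →] (c + 0)  →  c;  cost 3 ≤ 3, done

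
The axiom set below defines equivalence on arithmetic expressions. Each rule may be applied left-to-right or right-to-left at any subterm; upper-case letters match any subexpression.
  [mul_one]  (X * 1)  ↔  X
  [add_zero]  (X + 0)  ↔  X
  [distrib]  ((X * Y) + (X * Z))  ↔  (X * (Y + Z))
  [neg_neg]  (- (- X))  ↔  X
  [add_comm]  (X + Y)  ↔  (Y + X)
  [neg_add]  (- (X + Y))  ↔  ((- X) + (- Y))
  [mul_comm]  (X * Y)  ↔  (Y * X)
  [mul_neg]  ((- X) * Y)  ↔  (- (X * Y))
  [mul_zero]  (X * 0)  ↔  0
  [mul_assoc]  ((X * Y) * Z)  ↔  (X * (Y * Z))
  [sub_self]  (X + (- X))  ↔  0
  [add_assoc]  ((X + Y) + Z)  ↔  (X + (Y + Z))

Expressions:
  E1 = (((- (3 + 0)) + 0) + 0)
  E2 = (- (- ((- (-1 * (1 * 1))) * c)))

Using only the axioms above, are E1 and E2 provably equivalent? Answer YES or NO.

The axioms are sound identities: if E1 ↔* E2 then E1 and E2 evaluate identically under any assignment.
Under c=0: E1 evaluates to -3, E2 to 0. Distinct ⇒ no rewrite sequence connects them.

NO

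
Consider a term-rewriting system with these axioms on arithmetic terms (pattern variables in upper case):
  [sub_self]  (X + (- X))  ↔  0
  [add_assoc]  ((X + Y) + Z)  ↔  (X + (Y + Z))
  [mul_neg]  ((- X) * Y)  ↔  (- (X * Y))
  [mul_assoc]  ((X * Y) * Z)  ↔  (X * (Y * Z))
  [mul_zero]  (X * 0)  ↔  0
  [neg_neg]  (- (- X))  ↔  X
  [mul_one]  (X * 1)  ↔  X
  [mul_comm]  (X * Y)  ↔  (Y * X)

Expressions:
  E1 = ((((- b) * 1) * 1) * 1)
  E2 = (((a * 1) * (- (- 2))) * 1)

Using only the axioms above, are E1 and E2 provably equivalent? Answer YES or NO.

NO

Every axiom is a valid identity, so a rewrite proof would force E1 and E2 to agree under every assignment.
At a=0, b=1: E1 = -1 but E2 = 0; they differ, so no derivation exists.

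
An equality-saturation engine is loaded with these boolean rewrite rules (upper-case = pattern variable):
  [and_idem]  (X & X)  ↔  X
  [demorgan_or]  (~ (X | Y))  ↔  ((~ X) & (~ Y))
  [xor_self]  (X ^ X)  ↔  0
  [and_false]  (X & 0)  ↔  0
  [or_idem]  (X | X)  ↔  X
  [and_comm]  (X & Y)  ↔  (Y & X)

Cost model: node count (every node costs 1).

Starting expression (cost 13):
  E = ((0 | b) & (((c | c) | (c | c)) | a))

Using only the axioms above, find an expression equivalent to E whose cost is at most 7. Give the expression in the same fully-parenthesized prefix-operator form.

((0 | b) & (c | a))   [cost 7]

step 1: or_idem (→) rewrites (c | c) into c, now ((0 | b) & ((c | (c | c)) | a))
step 2: or_idem (→) rewrites (c | c) into c, now ((0 | b) & ((c | c) | a))
step 3: or_idem (→) rewrites (c | c) into c, reaching cost 7 (bound 7)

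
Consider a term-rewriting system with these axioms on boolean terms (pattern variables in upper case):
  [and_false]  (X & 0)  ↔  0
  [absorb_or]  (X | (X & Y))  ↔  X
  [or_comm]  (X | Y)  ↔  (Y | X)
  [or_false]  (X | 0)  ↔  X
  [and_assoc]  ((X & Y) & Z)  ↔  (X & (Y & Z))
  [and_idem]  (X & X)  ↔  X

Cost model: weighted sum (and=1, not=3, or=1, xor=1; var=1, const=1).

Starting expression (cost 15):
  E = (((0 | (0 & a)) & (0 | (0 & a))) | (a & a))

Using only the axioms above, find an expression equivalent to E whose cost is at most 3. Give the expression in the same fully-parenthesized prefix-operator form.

(1) (a & a)  =[and_idem →]=  a    ⊢ (((0 | (0 & a)) & (0 | (0 & a))) | a)
(2) ((0 | (0 & a)) & (0 | (0 & a)))  =[and_idem →]=  (0 | (0 & a))    ⊢ ((0 | (0 & a)) | a)
(3) (0 | (0 & a))  =[absorb_or →]=  0    ⊢ cost 3, within 3

(0 | a)   [cost 3]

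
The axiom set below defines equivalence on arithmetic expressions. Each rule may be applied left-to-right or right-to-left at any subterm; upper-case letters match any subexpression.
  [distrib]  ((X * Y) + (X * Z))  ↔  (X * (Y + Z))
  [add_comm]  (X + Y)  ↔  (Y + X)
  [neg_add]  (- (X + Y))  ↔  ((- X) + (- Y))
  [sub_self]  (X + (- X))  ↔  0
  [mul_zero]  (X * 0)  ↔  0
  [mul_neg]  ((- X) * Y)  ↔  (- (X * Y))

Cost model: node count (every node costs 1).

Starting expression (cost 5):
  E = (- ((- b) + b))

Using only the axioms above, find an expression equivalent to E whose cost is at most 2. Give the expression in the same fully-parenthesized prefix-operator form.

(- 0)   [cost 2]

step 1: add_comm (→) rewrites ((- b) + b) into (b + (- b)), now (- (b + (- b)))
step 2: sub_self (→) rewrites (b + (- b)) into 0, reaching cost 2 (bound 2)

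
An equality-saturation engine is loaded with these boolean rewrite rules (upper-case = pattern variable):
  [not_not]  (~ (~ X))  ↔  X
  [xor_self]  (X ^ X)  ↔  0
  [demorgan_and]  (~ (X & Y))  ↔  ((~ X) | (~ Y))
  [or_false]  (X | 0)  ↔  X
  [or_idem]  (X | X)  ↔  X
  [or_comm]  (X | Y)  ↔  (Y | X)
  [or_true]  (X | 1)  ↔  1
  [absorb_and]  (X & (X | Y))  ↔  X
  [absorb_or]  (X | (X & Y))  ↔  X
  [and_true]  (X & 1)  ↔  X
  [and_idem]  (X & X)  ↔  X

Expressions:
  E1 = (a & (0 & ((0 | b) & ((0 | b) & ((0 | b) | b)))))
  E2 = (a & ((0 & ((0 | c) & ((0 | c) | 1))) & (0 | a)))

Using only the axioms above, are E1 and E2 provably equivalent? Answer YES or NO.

YES

(1) ((0 | b) & ((0 | b) | b))  =[absorb_and →]=  (0 | b)    ⊢ (a & (0 & ((0 | b) & (0 | b))))
(2) ((0 | b) & (0 | b))  =[and_idem →]=  (0 | b)    ⊢ (a & (0 & (0 | b)))
(3) (0 & (0 | b))  =[absorb_and →]=  0    ⊢ (a & 0)
(4) 0  =[absorb_and ←]=  (0 & (0 | a))    ⊢ (a & (0 & (0 | a)))
(5) 0  =[absorb_and ←]=  (0 & (0 | c))    ⊢ (a & ((0 & (0 | c)) & (0 | a)))
(6) (0 | c)  =[absorb_and ←]=  ((0 | c) & ((0 | c) | 1))    ⊢ E2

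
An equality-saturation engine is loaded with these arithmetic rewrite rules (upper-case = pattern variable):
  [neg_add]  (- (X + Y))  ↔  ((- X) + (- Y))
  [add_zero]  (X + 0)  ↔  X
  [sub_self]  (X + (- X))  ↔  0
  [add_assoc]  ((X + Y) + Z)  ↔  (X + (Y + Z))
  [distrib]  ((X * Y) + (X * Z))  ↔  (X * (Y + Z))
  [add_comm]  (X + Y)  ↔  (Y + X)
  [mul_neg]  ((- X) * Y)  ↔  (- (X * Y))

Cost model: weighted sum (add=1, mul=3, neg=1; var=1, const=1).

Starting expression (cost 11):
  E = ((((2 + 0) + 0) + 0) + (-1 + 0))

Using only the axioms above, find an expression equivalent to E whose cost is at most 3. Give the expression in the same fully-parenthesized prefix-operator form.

step 1: add_zero (→) rewrites (((2 + 0) + 0) + 0) into ((2 + 0) + 0), now (((2 + 0) + 0) + (-1 + 0))
step 2: add_zero (→) rewrites (2 + 0) into 2, now ((2 + 0) + (-1 + 0))
step 3: add_zero (→) rewrites (-1 + 0) into -1, now ((2 + 0) + -1)
step 4: add_zero (→) rewrites (2 + 0) into 2, reaching cost 3 (bound 3)

(2 + -1)   [cost 3]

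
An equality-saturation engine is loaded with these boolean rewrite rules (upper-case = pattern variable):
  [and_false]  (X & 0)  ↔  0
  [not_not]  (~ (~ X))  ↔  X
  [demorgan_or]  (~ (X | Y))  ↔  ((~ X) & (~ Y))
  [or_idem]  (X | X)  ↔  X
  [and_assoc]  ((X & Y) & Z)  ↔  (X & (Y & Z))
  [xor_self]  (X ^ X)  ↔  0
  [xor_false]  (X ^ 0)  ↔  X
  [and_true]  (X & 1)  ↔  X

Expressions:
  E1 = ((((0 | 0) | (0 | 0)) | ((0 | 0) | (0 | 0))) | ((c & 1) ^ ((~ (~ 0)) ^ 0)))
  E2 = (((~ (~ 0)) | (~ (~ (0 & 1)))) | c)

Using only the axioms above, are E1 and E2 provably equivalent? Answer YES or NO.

YES

(1) ((~ (~ 0)) ^ 0)  =[xor_false →]=  (~ (~ 0))    ⊢ ((((0 | 0) | (0 | 0)) | ((0 | 0) | (0 | 0))) | ((c & 1) ^ (~ (~ 0))))
(2) (((0 | 0) | (0 | 0)) | ((0 | 0) | (0 | 0)))  =[or_idem →]=  ((0 | 0) | (0 | 0))    ⊢ (((0 | 0) | (0 | 0)) | ((c & 1) ^ (~ (~ 0))))
(3) ((0 | 0) | (0 | 0))  =[or_idem →]=  (0 | 0)    ⊢ ((0 | 0) | ((c & 1) ^ (~ (~ 0))))
(4) (c & 1)  =[and_true →]=  c    ⊢ ((0 | 0) | (c ^ (~ (~ 0))))
(5) (0 | 0)  =[or_idem →]=  0    ⊢ (0 | (c ^ (~ (~ 0))))
(6) (~ (~ 0))  =[not_not →]=  0    ⊢ (0 | (c ^ 0))
(7) (c ^ 0)  =[xor_false →]=  c    ⊢ (0 | c)
(8) 0  =[not_not ←]=  (~ (~ 0))    ⊢ ((~ (~ 0)) | c)
(9) (~ (~ 0))  =[or_idem ←]=  ((~ (~ 0)) | (~ (~ 0)))    ⊢ (((~ (~ 0)) | (~ (~ 0))) | c)
(10) 0  =[and_true ←]=  (0 & 1)    ⊢ E2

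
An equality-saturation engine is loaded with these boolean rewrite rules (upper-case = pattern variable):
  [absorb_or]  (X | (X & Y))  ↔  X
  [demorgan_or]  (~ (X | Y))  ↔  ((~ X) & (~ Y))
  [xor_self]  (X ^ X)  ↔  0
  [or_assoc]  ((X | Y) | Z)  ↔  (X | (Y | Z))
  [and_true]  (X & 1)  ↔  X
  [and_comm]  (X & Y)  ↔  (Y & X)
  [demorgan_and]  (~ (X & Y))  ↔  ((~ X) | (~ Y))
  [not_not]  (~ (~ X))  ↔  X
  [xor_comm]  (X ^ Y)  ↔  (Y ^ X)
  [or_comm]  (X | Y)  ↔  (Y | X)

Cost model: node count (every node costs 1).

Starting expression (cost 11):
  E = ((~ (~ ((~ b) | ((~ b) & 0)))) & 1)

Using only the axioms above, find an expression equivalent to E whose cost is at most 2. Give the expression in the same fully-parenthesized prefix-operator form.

1. [and_true →] ((~ (~ ((~ b) | ((~ b) & 0)))) & 1)  →  (~ (~ ((~ b) | ((~ b) & 0))))
2. [absorb_or →] ((~ b) | ((~ b) & 0))  →  (~ b);  E = (~ (~ (~ b)))
3. [not_not →] (~ (~ b))  →  b;  cost 2 ≤ 2, done

(~ b)   [cost 2]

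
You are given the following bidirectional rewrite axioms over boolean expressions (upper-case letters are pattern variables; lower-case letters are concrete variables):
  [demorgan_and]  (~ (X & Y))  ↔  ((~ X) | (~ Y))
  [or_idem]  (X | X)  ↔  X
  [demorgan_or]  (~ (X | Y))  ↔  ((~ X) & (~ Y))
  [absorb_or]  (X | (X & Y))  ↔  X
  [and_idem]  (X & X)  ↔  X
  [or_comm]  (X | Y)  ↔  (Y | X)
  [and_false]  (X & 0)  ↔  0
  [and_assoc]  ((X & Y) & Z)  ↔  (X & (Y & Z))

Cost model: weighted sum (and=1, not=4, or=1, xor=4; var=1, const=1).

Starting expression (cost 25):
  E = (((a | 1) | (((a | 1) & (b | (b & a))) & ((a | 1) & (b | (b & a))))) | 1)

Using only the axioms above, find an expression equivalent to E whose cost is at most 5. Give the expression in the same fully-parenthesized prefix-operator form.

(1) (((a | 1) & (b | (b & a))) & ((a | 1) & (b | (b & a))))  =[and_idem →]=  ((a | 1) & (b | (b & a)))    ⊢ (((a | 1) | ((a | 1) & (b | (b & a)))) | 1)
(2) (b | (b & a))  =[absorb_or →]=  b    ⊢ (((a | 1) | ((a | 1) & b)) | 1)
(3) ((a | 1) | ((a | 1) & b))  =[absorb_or →]=  (a | 1)    ⊢ cost 5, within 5

((a | 1) | 1)   [cost 5]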